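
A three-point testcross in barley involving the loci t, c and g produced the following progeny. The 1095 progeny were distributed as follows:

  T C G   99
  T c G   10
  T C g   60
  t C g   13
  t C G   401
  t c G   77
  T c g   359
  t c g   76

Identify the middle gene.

The two most frequent reciprocal classes, t C G and T c g, are the parental types, so the F1 was t C G / T c g.
The two rarest classes, t C g and T c G, are the double crossovers. Comparing them with the parentals, only the g allele has switched, so g is the middle locus and the order is t – g – c.

g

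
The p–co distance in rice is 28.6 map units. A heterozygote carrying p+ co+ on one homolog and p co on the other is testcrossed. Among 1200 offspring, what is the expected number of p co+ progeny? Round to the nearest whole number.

A map distance of 28.6 map units corresponds to a recombination frequency of 0.286.
The F1 is p+ co+ / p co, so p co+ is a recombinant gamete class with expected frequency r/2 = 0.286/2 = 0.1430.
Expected number = 0.1430 × 1200 = 171.60 ≈ 172.

172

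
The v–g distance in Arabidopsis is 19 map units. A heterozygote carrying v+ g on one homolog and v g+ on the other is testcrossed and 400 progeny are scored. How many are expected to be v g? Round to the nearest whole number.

38

A map distance of 19 map units corresponds to a recombination frequency of 0.190.
The F1 is v+ g / v g+, so v g is a recombinant gamete class with expected frequency r/2 = 0.190/2 = 0.0950.
Expected number = 0.0950 × 400 = 38.00 ≈ 38.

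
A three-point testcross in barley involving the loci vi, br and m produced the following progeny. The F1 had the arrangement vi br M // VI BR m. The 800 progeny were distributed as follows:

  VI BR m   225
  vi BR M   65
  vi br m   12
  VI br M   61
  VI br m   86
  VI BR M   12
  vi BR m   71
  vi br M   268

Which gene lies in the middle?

m

The two rarest classes, vi br m and VI BR M, are the double crossovers. Comparing them with the parentals, only the m allele has switched, so m is the middle locus and the order is br – m – vi.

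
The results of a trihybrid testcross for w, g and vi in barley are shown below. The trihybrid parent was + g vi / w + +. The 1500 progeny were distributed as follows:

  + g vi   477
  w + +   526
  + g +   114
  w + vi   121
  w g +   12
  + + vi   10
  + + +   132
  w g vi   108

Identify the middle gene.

The two rarest classes, + + vi and w g +, are the double crossovers. Comparing them with the parentals, only the g allele has switched, so g is the middle locus and the order is vi – g – w.

g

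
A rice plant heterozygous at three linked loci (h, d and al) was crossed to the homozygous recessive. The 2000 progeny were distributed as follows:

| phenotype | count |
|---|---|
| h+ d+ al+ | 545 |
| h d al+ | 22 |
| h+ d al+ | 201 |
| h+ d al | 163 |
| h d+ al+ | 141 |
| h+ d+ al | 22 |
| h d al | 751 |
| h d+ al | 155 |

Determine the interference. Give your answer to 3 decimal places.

The two most frequent reciprocal classes, h d al and h+ d+ al+, are the parental types, so the F1 was h d al / h+ d+ al+.
The two rarest classes, h d al+ and h+ d+ al, are the double crossovers. Comparing them with the parentals, only the al allele has switched, so al is the middle locus and the order is d – al – h.
d–al: (356 + 44)/2000 = 0.2000; al–h: (304 + 44)/2000 = 0.1740.
Expected DCO frequency = 0.2000 × 0.1740 ≈ 0.03480; observed = 44/2000 ≈ 0.02200.
Coefficient of coincidence = 0.02200/0.03480 ≈ 0.632; interference = 1 − 0.632 = 0.368.

0.368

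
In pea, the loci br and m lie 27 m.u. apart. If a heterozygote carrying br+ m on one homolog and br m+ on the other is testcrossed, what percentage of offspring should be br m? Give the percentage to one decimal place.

13.5%

A map distance of 27 m.u. corresponds to a recombination frequency of 0.270.
The F1 is br+ m / br m+, so br m is a recombinant gamete class with expected frequency r/2 = 0.270/2 = 0.1350.
That is 0.1350 = 13.5% of the progeny.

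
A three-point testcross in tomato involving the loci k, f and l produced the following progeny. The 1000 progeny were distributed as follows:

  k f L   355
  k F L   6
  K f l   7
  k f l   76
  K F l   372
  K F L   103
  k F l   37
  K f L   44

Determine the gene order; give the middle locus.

The two most frequent reciprocal classes, K F l and k f L, are the parental types, so the F1 was K F l / k f L.
The two rarest classes, K f l and k F L, are the double crossovers. Comparing them with the parentals, only the f allele has switched, so f is the middle locus and the order is k – f – l.

f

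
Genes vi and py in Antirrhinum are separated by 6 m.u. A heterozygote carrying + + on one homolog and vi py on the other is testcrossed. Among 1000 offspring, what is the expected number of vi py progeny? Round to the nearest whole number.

470

A map distance of 6 m.u. corresponds to a recombination frequency of 0.060.
The F1 is + + / vi py, so vi py is a parental gamete class with expected frequency (1 − r)/2 = 0.940/2 = 0.4700.
Expected number = 0.4700 × 1000 = 470.00 ≈ 470.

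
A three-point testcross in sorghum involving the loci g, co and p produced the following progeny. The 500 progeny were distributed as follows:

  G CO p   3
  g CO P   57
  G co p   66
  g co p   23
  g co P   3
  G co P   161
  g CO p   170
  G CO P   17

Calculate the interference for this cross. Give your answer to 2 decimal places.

0.49

The two most frequent reciprocal classes, G co P and g CO p, are the parental types, so the F1 was G co P / g CO p.
The two rarest classes, g co P and G CO p, are the double crossovers. Comparing them with the parentals, only the g allele has switched, so g is the middle locus and the order is p – g – co.
p–g: (123 + 6)/500 = 0.2580; g–co: (40 + 6)/500 = 0.0920.
Expected DCO frequency = 0.2580 × 0.0920 ≈ 0.02374; observed = 6/500 ≈ 0.01200.
Coefficient of coincidence = 0.01200/0.02374 ≈ 0.51; interference = 1 − 0.51 = 0.49.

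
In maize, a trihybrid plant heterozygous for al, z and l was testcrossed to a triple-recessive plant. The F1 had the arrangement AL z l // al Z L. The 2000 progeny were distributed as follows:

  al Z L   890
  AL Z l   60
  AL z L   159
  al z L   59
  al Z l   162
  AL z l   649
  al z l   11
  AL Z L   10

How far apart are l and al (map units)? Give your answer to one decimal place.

The two rarest classes, al z l and AL Z L, are the double crossovers. Comparing them with the parentals, only the al allele has switched, so al is the middle locus and the order is z – al – l.
Crossovers in the al–l interval produce the single-crossover classes AL z L and al Z l (159 + 162 = 321) plus the double crossovers (21).
RF(al–l) = (321 + 21) / 2000 = 342/2000 = 0.1710 → 17.1 map units.

17.1 map units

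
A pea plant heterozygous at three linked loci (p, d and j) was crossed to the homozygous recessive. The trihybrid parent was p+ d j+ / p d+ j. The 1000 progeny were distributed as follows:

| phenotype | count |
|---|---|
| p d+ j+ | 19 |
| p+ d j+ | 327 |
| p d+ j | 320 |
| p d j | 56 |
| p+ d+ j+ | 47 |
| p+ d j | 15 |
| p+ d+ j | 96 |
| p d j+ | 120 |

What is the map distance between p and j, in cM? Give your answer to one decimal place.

The two rarest classes, p+ d j and p d+ j+, are the double crossovers. Comparing them with the parentals, only the j allele has switched, so j is the middle locus and the order is p – j – d.
Crossovers in the p–j interval produce the single-crossover classes p d j+ and p+ d+ j (120 + 96 = 216) plus the double crossovers (34).
RF(p–j) = (216 + 34) / 1000 = 250/1000 = 0.2500 → 25.0 cM.

25.0 cM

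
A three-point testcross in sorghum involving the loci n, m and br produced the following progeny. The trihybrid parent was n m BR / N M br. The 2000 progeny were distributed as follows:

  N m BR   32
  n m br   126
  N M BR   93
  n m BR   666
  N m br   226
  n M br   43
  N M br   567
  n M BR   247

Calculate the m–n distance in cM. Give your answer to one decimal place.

The two rarest classes, N m BR and n M br, are the double crossovers. Comparing them with the parentals, only the n allele has switched, so n is the middle locus and the order is m – n – br.
Crossovers in the m–n interval produce the single-crossover classes n M BR and N m br (247 + 226 = 473) plus the double crossovers (75).
RF(m–n) = (473 + 75) / 2000 = 548/2000 = 0.2740 → 27.4 cM.

27.4 cM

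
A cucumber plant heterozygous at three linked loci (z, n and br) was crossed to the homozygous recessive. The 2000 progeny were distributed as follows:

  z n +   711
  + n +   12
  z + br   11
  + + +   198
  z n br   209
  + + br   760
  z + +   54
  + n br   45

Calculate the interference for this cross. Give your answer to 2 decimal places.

0.12

The two most frequent reciprocal classes, z n + and + + br, are the parental types, so the F1 was z n + / + + br.
The two rarest classes, + n + and z + br, are the double crossovers. Comparing them with the parentals, only the z allele has switched, so z is the middle locus and the order is br – z – n.
br–z: (407 + 23)/2000 = 0.2150; z–n: (99 + 23)/2000 = 0.0610.
Expected DCO frequency = 0.2150 × 0.0610 ≈ 0.01311; observed = 23/2000 ≈ 0.01150.
Coefficient of coincidence = 0.01150/0.01311 ≈ 0.88; interference = 1 − 0.88 = 0.12.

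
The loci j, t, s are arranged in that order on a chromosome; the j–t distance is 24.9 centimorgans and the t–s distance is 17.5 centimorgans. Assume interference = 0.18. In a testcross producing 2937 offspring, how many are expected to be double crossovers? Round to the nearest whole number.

Map distances give recombination frequencies of 0.249 and 0.175 for the two intervals.
With interference 0.18 (so coincidence = 0.82), expected double-crossover frequency = 0.249 × 0.175 × 0.82 = 0.03573.
Expected number = 0.03573 × 2937 = 104.94 ≈ 105.

105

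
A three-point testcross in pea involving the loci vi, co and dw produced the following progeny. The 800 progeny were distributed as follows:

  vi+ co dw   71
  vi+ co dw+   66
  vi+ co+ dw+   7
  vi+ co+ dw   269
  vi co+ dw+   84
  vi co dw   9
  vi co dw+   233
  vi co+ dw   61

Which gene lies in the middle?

The two most frequent reciprocal classes, vi+ co+ dw and vi co dw+, are the parental types, so the F1 was vi+ co+ dw / vi co dw+.
The two rarest classes, vi+ co+ dw+ and vi co dw, are the double crossovers. Comparing them with the parentals, only the dw allele has switched, so dw is the middle locus and the order is co – dw – vi.

dw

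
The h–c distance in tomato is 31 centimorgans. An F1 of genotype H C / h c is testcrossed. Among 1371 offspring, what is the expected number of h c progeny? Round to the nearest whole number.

473

A map distance of 31 centimorgans corresponds to a recombination frequency of 0.310.
The F1 is H C / h c, so h c is a parental gamete class with expected frequency (1 − r)/2 = 0.690/2 = 0.3450.
Expected number = 0.3450 × 1371 = 472.99 ≈ 473.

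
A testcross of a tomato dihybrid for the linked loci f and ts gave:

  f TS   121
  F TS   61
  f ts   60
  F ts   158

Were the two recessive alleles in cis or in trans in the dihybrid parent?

trans

The two most frequent classes are F ts (158) and f TS (121); these are the parental (non-recombinant) types.
So the F1 carried F ts on one chromosome and f TS on the other — the recessive alleles are on opposite chromosomes (trans / repulsion).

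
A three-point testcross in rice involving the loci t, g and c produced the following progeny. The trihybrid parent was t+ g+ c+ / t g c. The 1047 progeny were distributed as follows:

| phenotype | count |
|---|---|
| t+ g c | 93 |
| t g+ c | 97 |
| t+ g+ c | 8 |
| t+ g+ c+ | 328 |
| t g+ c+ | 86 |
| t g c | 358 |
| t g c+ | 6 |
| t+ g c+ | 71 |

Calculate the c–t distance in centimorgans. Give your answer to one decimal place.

18.4 centimorgans

The two rarest classes, t+ g+ c and t g c+, are the double crossovers. Comparing them with the parentals, only the c allele has switched, so c is the middle locus and the order is t – c – g.
Crossovers in the t–c interval produce the single-crossover classes t g+ c+ and t+ g c (86 + 93 = 179) plus the double crossovers (14).
RF(t–c) = (179 + 14) / 1047 = 193/1047 = 0.1843 → 18.4 centimorgans.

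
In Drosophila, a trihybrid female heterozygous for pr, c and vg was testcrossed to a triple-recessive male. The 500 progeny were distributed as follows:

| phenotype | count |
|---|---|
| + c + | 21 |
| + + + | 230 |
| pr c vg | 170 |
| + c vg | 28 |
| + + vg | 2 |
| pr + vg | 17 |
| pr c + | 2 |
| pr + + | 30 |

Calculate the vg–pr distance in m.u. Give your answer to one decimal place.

The two most frequent reciprocal classes, pr c vg and + + +, are the parental types, so the F1 was pr c vg / + + +.
The two rarest classes, pr c + and + + vg, are the double crossovers. Comparing them with the parentals, only the vg allele has switched, so vg is the middle locus and the order is c – vg – pr.
Crossovers in the vg–pr interval produce the single-crossover classes + c vg and pr + + (28 + 30 = 58) plus the double crossovers (4).
RF(vg–pr) = (58 + 4) / 500 = 62/500 = 0.1240 → 12.4 m.u.

12.4 m.u.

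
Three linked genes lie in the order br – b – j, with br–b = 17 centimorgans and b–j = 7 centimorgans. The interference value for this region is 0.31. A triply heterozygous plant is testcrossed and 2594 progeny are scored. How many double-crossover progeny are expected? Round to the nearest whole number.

21

Map distances give recombination frequencies of 0.170 and 0.070 for the two intervals.
With interference 0.31 (so coincidence = 0.69), expected double-crossover frequency = 0.170 × 0.070 × 0.69 = 0.00821.
Expected number = 0.00821 × 2594 = 21.30 ≈ 21.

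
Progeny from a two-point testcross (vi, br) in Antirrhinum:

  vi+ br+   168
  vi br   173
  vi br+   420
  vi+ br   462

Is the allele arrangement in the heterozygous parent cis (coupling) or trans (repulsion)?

trans

The two most frequent classes are vi+ br (462) and vi br+ (420); these are the parental (non-recombinant) types.
So the F1 carried vi+ br on one chromosome and vi br+ on the other — the recessive alleles are on opposite chromosomes (trans / repulsion).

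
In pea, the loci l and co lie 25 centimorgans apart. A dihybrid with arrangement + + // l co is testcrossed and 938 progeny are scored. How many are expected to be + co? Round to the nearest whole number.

A map distance of 25 centimorgans corresponds to a recombination frequency of 0.250.
The F1 is + + / l co, so + co is a recombinant gamete class with expected frequency r/2 = 0.250/2 = 0.1250.
Expected number = 0.1250 × 938 = 117.25 ≈ 117.

117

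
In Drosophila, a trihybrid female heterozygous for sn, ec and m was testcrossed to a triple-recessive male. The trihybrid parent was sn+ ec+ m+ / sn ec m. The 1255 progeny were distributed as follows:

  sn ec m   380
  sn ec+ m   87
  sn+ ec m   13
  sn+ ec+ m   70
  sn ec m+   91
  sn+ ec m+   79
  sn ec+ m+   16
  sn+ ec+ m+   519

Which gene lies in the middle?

The two rarest classes, sn ec+ m+ and sn+ ec m, are the double crossovers. Comparing them with the parentals, only the sn allele has switched, so sn is the middle locus and the order is ec – sn – m.

sn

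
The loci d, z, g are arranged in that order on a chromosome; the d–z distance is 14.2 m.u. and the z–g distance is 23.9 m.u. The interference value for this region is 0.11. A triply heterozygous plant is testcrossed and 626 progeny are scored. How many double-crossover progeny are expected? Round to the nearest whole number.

19

Map distances give recombination frequencies of 0.142 and 0.239 for the two intervals.
With interference 0.11 (so coincidence = 0.89), expected double-crossover frequency = 0.142 × 0.239 × 0.89 = 0.03020.
Expected number = 0.03020 × 626 = 18.91 ≈ 19.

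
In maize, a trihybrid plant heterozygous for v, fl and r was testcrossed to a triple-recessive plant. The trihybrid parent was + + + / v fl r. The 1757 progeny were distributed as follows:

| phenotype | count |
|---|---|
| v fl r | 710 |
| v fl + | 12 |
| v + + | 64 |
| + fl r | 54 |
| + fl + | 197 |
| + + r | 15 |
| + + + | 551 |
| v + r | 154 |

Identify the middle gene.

r

The two rarest classes, + + r and v fl +, are the double crossovers. Comparing them with the parentals, only the r allele has switched, so r is the middle locus and the order is v – r – fl.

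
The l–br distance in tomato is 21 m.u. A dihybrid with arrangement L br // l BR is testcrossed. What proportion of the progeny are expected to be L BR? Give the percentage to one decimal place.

10.5%

A map distance of 21 m.u. corresponds to a recombination frequency of 0.210.
The F1 is L br / l BR, so L BR is a recombinant gamete class with expected frequency r/2 = 0.210/2 = 0.1050.
That is 0.1050 = 10.5% of the progeny.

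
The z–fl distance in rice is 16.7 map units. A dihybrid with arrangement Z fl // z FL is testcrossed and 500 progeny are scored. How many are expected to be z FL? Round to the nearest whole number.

A map distance of 16.7 map units corresponds to a recombination frequency of 0.167.
The F1 is Z fl / z FL, so z FL is a parental gamete class with expected frequency (1 − r)/2 = 0.833/2 = 0.4165.
Expected number = 0.4165 × 500 = 208.25 ≈ 208.

208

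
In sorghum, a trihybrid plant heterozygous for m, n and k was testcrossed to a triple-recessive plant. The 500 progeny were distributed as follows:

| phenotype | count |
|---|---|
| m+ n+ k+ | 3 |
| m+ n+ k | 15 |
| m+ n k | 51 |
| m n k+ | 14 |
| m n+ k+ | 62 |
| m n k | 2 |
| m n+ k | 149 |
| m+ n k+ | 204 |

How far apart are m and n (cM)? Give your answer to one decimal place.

The two most frequent reciprocal classes, m+ n k+ and m n+ k, are the parental types, so the F1 was m+ n k+ / m n+ k.
The two rarest classes, m+ n+ k+ and m n k, are the double crossovers. Comparing them with the parentals, only the n allele has switched, so n is the middle locus and the order is m – n – k.
Crossovers in the m–n interval produce the single-crossover classes m n k+ and m+ n+ k (14 + 15 = 29) plus the double crossovers (5).
RF(m–n) = (29 + 5) / 500 = 34/500 = 0.0680 → 6.8 cM.

6.8 cM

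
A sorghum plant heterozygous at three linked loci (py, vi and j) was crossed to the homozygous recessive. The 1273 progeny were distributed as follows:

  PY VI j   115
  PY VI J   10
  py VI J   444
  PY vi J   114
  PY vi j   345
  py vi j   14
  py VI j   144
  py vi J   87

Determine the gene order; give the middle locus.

The two most frequent reciprocal classes, py VI J and PY vi j, are the parental types, so the F1 was py VI J / PY vi j.
The two rarest classes, PY VI J and py vi j, are the double crossovers. Comparing them with the parentals, only the py allele has switched, so py is the middle locus and the order is j – py – vi.

py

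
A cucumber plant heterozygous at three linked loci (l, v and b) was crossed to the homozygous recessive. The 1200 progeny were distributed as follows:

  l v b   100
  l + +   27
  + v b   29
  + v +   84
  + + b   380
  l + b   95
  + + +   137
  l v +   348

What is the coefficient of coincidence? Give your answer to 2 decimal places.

The two most frequent reciprocal classes, l v + and + + b, are the parental types, so the F1 was l v + / + + b.
The two rarest classes, l + + and + v b, are the double crossovers. Comparing them with the parentals, only the v allele has switched, so v is the middle locus and the order is b – v – l.
b–v: (237 + 56)/1200 = 0.2442; v–l: (179 + 56)/1200 = 0.1958.
Expected DCO frequency = 0.2442 × 0.1958 ≈ 0.04781; observed = 56/1200 ≈ 0.04667.
Coefficient of coincidence = 0.04667/0.04781 ≈ 0.98.

0.98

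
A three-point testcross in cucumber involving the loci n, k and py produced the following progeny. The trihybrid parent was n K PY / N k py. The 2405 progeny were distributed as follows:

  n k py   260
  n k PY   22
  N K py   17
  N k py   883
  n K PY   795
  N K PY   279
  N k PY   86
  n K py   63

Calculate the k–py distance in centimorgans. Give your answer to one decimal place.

The two rarest classes, n k PY and N K py, are the double crossovers. Comparing them with the parentals, only the k allele has switched, so k is the middle locus and the order is py – k – n.
Crossovers in the py–k interval produce the single-crossover classes n K py and N k PY (63 + 86 = 149) plus the double crossovers (39).
RF(py–k) = (149 + 39) / 2405 = 188/2405 = 0.0782 → 7.8 centimorgans.

7.8 centimorgans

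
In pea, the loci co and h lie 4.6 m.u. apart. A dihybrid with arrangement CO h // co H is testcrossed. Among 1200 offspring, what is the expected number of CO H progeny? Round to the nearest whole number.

28

A map distance of 4.6 m.u. corresponds to a recombination frequency of 0.046.
The F1 is CO h / co H, so CO H is a recombinant gamete class with expected frequency r/2 = 0.046/2 = 0.0230.
Expected number = 0.0230 × 1200 = 27.60 ≈ 28.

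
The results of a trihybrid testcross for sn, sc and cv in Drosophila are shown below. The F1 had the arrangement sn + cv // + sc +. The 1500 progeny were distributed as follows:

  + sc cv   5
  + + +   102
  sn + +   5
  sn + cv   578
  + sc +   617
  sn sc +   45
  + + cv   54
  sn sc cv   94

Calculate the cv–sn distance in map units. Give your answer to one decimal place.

The two rarest classes, sn + + and + sc cv, are the double crossovers. Comparing them with the parentals, only the cv allele has switched, so cv is the middle locus and the order is sc – cv – sn.
Crossovers in the cv–sn interval produce the single-crossover classes + + cv and sn sc + (54 + 45 = 99) plus the double crossovers (10).
RF(cv–sn) = (99 + 10) / 1500 = 109/1500 = 0.0727 → 7.3 map units.

7.3 map units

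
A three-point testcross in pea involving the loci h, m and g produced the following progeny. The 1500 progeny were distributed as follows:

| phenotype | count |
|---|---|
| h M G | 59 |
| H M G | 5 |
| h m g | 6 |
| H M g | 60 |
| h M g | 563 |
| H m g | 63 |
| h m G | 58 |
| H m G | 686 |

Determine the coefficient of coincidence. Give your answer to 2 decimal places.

0.96

The two most frequent reciprocal classes, H m G and h M g, are the parental types, so the F1 was H m G / h M g.
The two rarest classes, H M G and h m g, are the double crossovers. Comparing them with the parentals, only the m allele has switched, so m is the middle locus and the order is h – m – g.
h–m: (118 + 11)/1500 = 0.0860; m–g: (122 + 11)/1500 = 0.0887.
Expected DCO frequency = 0.0860 × 0.0887 ≈ 0.00763; observed = 11/1500 ≈ 0.00733.
Coefficient of coincidence = 0.00733/0.00763 ≈ 0.96.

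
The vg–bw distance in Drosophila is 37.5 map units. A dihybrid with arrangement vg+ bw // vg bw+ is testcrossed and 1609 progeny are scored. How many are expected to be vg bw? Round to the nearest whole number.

302

A map distance of 37.5 map units corresponds to a recombination frequency of 0.375.
The F1 is vg+ bw / vg bw+, so vg bw is a recombinant gamete class with expected frequency r/2 = 0.375/2 = 0.1875.
Expected number = 0.1875 × 1609 = 301.69 ≈ 302.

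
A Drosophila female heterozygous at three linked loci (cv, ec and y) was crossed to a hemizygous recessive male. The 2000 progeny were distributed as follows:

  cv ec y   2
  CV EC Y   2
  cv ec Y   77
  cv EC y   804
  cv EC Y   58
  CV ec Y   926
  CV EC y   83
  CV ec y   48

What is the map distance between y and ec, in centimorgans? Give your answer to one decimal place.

5.5 centimorgans

The two most frequent reciprocal classes, cv EC y and CV ec Y, are the parental types, so the F1 was cv EC y / CV ec Y.
The two rarest classes, cv ec y and CV EC Y, are the double crossovers. Comparing them with the parentals, only the ec allele has switched, so ec is the middle locus and the order is cv – ec – y.
Crossovers in the ec–y interval produce the single-crossover classes cv EC Y and CV ec y (58 + 48 = 106) plus the double crossovers (4).
RF(ec–y) = (106 + 4) / 2000 = 110/2000 = 0.0550 → 5.5 centimorgans.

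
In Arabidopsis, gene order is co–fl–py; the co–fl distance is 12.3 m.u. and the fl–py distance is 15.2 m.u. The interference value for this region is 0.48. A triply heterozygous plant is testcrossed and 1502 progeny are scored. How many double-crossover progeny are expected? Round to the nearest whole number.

15

Map distances give recombination frequencies of 0.123 and 0.152 for the two intervals.
With interference 0.48 (so coincidence = 0.52), expected double-crossover frequency = 0.123 × 0.152 × 0.52 = 0.00972.
Expected number = 0.00972 × 1502 = 14.60 ≈ 15.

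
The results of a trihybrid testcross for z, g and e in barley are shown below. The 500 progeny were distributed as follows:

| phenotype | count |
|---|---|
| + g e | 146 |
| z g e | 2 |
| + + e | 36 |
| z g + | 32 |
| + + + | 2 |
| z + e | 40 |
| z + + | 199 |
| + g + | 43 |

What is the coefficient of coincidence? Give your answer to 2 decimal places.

The two most frequent reciprocal classes, z + + and + g e, are the parental types, so the F1 was z + + / + g e.
The two rarest classes, + + + and z g e, are the double crossovers. Comparing them with the parentals, only the z allele has switched, so z is the middle locus and the order is e – z – g.
e–z: (83 + 4)/500 = 0.1740; z–g: (68 + 4)/500 = 0.1440.
Expected DCO frequency = 0.1740 × 0.1440 ≈ 0.02506; observed = 4/500 ≈ 0.00800.
Coefficient of coincidence = 0.00800/0.02506 ≈ 0.32.

0.32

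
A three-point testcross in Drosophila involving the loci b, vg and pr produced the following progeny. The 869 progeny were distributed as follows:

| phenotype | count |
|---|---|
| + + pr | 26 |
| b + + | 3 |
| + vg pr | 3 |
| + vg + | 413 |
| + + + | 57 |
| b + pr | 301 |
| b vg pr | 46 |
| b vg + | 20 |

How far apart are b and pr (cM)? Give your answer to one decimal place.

6.0 cM

The two most frequent reciprocal classes, b + pr and + vg +, are the parental types, so the F1 was b + pr / + vg +.
The two rarest classes, b + + and + vg pr, are the double crossovers. Comparing them with the parentals, only the pr allele has switched, so pr is the middle locus and the order is vg – pr – b.
Crossovers in the pr–b interval produce the single-crossover classes + + pr and b vg + (26 + 20 = 46) plus the double crossovers (6).
RF(pr–b) = (46 + 6) / 869 = 52/869 = 0.0598 → 6.0 cM.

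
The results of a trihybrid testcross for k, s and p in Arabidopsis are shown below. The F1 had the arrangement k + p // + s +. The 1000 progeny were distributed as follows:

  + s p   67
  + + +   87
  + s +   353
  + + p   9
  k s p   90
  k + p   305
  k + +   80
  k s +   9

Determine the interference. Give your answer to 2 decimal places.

The two rarest classes, + + p and k s +, are the double crossovers. Comparing them with the parentals, only the k allele has switched, so k is the middle locus and the order is p – k – s.
p–k: (147 + 18)/1000 = 0.1650; k–s: (177 + 18)/1000 = 0.1950.
Expected DCO frequency = 0.1650 × 0.1950 ≈ 0.03218; observed = 18/1000 ≈ 0.01800.
Coefficient of coincidence = 0.01800/0.03218 ≈ 0.56; interference = 1 − 0.56 = 0.44.

0.44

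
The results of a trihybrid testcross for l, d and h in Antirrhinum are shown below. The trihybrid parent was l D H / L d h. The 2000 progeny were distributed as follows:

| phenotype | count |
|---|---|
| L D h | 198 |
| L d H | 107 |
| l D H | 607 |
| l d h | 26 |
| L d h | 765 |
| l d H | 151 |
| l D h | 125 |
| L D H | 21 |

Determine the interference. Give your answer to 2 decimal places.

The two rarest classes, L D H and l d h, are the double crossovers. Comparing them with the parentals, only the l allele has switched, so l is the middle locus and the order is h – l – d.
h–l: (232 + 47)/2000 = 0.1395; l–d: (349 + 47)/2000 = 0.1980.
Expected DCO frequency = 0.1395 × 0.1980 ≈ 0.02762; observed = 47/2000 ≈ 0.02350.
Coefficient of coincidence = 0.02350/0.02762 ≈ 0.85; interference = 1 − 0.85 = 0.15.

0.15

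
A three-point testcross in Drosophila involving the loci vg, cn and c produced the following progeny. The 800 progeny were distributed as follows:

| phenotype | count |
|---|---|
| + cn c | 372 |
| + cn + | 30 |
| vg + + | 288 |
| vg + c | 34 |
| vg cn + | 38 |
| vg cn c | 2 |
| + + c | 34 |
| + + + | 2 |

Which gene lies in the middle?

The two most frequent reciprocal classes, + cn c and vg + +, are the parental types, so the F1 was + cn c / vg + +.
The two rarest classes, vg cn c and + + +, are the double crossovers. Comparing them with the parentals, only the vg allele has switched, so vg is the middle locus and the order is c – vg – cn.

vg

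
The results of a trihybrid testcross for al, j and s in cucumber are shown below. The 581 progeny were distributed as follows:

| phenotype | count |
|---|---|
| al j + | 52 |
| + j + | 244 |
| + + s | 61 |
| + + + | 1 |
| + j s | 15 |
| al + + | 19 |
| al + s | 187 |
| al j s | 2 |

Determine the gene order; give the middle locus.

j

The two most frequent reciprocal classes, al + s and + j +, are the parental types, so the F1 was al + s / + j +.
The two rarest classes, al j s and + + +, are the double crossovers. Comparing them with the parentals, only the j allele has switched, so j is the middle locus and the order is s – j – al.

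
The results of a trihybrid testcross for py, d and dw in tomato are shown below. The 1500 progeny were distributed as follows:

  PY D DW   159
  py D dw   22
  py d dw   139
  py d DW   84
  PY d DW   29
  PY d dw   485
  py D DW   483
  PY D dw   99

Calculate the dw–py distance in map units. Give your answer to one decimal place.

The two most frequent reciprocal classes, py D DW and PY d dw, are the parental types, so the F1 was py D DW / PY d dw.
The two rarest classes, py D dw and PY d DW, are the double crossovers. Comparing them with the parentals, only the dw allele has switched, so dw is the middle locus and the order is d – dw – py.
Crossovers in the dw–py interval produce the single-crossover classes PY D DW and py d dw (159 + 139 = 298) plus the double crossovers (51).
RF(dw–py) = (298 + 51) / 1500 = 349/1500 = 0.2327 → 23.3 map units.

23.3 map units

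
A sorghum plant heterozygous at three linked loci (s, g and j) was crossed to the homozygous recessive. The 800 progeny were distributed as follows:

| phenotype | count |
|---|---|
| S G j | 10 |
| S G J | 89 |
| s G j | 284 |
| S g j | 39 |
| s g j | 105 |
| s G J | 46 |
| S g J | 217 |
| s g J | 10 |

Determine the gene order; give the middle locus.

s

The two most frequent reciprocal classes, s G j and S g J, are the parental types, so the F1 was s G j / S g J.
The two rarest classes, S G j and s g J, are the double crossovers. Comparing them with the parentals, only the s allele has switched, so s is the middle locus and the order is g – s – j.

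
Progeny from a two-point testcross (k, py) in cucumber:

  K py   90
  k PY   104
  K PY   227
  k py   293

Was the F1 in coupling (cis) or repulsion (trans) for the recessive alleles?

The two most frequent classes are K PY (227) and k py (293); these are the parental (non-recombinant) types.
So the F1 carried K PY on one chromosome and k py on the other — the recessive alleles are on the same chromosome (cis / coupling).

cis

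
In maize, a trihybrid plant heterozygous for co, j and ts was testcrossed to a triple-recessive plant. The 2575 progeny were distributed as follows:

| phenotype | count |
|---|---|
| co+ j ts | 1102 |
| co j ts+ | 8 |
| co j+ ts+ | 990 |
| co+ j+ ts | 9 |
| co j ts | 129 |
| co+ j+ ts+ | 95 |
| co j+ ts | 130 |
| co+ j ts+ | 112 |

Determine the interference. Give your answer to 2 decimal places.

The two most frequent reciprocal classes, co j+ ts+ and co+ j ts, are the parental types, so the F1 was co j+ ts+ / co+ j ts.
The two rarest classes, co j ts+ and co+ j+ ts, are the double crossovers. Comparing them with the parentals, only the j allele has switched, so j is the middle locus and the order is co – j – ts.
co–j: (224 + 17)/2575 = 0.0936; j–ts: (242 + 17)/2575 = 0.1006.
Expected DCO frequency = 0.0936 × 0.1006 ≈ 0.00942; observed = 17/2575 ≈ 0.00660.
Coefficient of coincidence = 0.00660/0.00942 ≈ 0.70; interference = 1 − 0.70 = 0.30.

0.30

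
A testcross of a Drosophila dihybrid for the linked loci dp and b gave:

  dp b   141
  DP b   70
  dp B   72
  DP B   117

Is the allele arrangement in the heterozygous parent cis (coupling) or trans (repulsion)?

cis

The two most frequent classes are DP B (117) and dp b (141); these are the parental (non-recombinant) types.
So the F1 carried DP B on one chromosome and dp b on the other — the recessive alleles are on the same chromosome (cis / coupling).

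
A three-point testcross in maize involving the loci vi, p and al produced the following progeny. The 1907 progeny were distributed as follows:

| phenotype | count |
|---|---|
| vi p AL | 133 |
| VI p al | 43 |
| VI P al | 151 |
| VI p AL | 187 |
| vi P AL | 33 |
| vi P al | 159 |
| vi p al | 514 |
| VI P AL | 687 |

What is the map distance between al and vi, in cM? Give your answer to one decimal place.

The two most frequent reciprocal classes, vi p al and VI P AL, are the parental types, so the F1 was vi p al / VI P AL.
The two rarest classes, VI p al and vi P AL, are the double crossovers. Comparing them with the parentals, only the vi allele has switched, so vi is the middle locus and the order is p – vi – al.
Crossovers in the vi–al interval produce the single-crossover classes vi p AL and VI P al (133 + 151 = 284) plus the double crossovers (76).
RF(vi–al) = (284 + 76) / 1907 = 360/1907 = 0.1888 → 18.9 cM.

18.9 cM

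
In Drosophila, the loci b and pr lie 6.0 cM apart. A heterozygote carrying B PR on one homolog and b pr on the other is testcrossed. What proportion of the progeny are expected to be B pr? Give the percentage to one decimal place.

3.0%

A map distance of 6.0 cM corresponds to a recombination frequency of 0.060.
The F1 is B PR / b pr, so B pr is a recombinant gamete class with expected frequency r/2 = 0.060/2 = 0.0300.
That is 0.0300 = 3.0% of the progeny.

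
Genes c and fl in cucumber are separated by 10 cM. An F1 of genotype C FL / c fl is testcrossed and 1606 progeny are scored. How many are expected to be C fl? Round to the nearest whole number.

80

A map distance of 10 cM corresponds to a recombination frequency of 0.100.
The F1 is C FL / c fl, so C fl is a recombinant gamete class with expected frequency r/2 = 0.100/2 = 0.0500.
Expected number = 0.0500 × 1606 = 80.30 ≈ 80.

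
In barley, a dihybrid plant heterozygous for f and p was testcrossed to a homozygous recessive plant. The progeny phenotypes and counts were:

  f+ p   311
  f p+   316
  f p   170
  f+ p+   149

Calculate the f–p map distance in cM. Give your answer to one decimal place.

The two most frequent classes, f+ p (311) and f p+ (316), are the parental types, so the F1 was f+ p / f p+.
The recombinant classes are f+ p+ and f p: 149 + 170 = 319.
Recombination frequency = 319/946 = 0.3372 ≈ 33.7%, i.e. 33.7 cM.

33.7 cM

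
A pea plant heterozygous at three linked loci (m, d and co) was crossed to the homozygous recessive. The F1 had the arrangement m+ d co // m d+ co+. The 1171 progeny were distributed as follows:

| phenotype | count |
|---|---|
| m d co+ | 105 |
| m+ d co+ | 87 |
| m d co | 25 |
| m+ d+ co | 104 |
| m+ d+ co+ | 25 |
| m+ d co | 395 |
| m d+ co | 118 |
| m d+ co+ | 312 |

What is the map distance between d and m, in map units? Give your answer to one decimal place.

22.1 map units

The two rarest classes, m d co and m+ d+ co+, are the double crossovers. Comparing them with the parentals, only the m allele has switched, so m is the middle locus and the order is co – m – d.
Crossovers in the m–d interval produce the single-crossover classes m+ d+ co and m d co+ (104 + 105 = 209) plus the double crossovers (50).
RF(m–d) = (209 + 50) / 1171 = 259/1171 = 0.2212 → 22.1 map units.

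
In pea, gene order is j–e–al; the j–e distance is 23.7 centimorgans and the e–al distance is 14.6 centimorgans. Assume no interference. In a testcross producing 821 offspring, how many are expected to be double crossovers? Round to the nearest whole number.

28

Map distances give recombination frequencies of 0.237 and 0.146 for the two intervals.
With no interference, expected double-crossover frequency = 0.237 × 0.146 = 0.03460.
Expected number = 0.03460 × 821 = 28.41 ≈ 28.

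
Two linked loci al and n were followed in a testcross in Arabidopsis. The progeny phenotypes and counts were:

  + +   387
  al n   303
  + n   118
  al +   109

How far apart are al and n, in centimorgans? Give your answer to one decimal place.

24.8 centimorgans

The two most frequent classes, + + (387) and al n (303), are the parental types, so the F1 was + + / al n.
The recombinant classes are + n and al +: 118 + 109 = 227.
Recombination frequency = 227/917 = 0.2475 ≈ 24.8%, i.e. 24.8 centimorgans.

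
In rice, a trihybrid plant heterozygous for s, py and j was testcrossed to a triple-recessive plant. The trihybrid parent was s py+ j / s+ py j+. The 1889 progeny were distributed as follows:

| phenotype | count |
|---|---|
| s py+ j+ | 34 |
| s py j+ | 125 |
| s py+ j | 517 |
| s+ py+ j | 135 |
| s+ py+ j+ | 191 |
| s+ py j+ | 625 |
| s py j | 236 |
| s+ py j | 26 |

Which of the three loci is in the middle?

The two rarest classes, s py+ j+ and s+ py j, are the double crossovers. Comparing them with the parentals, only the j allele has switched, so j is the middle locus and the order is py – j – s.

j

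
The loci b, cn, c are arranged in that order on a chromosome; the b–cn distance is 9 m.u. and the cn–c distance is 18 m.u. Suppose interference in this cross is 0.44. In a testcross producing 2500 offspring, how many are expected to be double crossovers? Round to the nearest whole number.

23

Map distances give recombination frequencies of 0.090 and 0.180 for the two intervals.
With interference 0.44 (so coincidence = 0.56), expected double-crossover frequency = 0.090 × 0.180 × 0.56 = 0.00907.
Expected number = 0.00907 × 2500 = 22.68 ≈ 23.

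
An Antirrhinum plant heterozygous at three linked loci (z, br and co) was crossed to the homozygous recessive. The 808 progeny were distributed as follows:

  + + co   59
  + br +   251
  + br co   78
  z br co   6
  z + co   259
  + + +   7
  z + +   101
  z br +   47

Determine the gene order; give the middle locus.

br

The two most frequent reciprocal classes, z + co and + br +, are the parental types, so the F1 was z + co / + br +.
The two rarest classes, z br co and + + +, are the double crossovers. Comparing them with the parentals, only the br allele has switched, so br is the middle locus and the order is co – br – z.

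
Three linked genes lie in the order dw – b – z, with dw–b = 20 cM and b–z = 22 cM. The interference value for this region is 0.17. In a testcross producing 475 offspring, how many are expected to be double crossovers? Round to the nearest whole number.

17

Map distances give recombination frequencies of 0.200 and 0.220 for the two intervals.
With interference 0.17 (so coincidence = 0.83), expected double-crossover frequency = 0.200 × 0.220 × 0.83 = 0.03652.
Expected number = 0.03652 × 475 = 17.35 ≈ 17.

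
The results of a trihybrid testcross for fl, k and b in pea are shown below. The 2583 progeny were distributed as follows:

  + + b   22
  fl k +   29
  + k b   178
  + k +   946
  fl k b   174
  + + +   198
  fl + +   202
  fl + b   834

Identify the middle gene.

The two most frequent reciprocal classes, + k + and fl + b, are the parental types, so the F1 was + k + / fl + b.
The two rarest classes, fl k + and + + b, are the double crossovers. Comparing them with the parentals, only the fl allele has switched, so fl is the middle locus and the order is k – fl – b.

fl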